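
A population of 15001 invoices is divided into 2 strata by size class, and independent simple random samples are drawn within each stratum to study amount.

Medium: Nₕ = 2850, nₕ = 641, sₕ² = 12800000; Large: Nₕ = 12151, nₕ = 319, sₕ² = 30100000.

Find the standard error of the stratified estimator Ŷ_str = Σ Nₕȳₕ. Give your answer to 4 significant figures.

Var(Ŷ_str) = Σₕ Nₕ²(1 − fₕ)sₕ²/nₕ.
Medium: 2850²·(1 − 641/2850)·12800000/641 = 1.2571657 × 10^11.
Large: 12151²·(1 − 319/12151)·30100000/319 = 1.3565818 × 10^13.
Sum = 1.3691535 × 10^13.
SE = √(1.3691535 × 10^13) = 3.700 × 10^6.

3.700 × 10^6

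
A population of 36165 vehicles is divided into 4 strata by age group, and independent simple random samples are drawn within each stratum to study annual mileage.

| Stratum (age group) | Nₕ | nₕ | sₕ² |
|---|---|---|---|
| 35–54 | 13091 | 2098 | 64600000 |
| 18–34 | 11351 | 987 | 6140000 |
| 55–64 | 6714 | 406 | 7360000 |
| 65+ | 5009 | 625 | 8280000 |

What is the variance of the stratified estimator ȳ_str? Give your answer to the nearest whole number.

4757

Var(ȳ_str) = Σₕ Wₕ²(1 − fₕ)sₕ²/nₕ with Wₕ = Nₕ/N, N = 36165.
35–54: Wₕ = 0.36197981; term = 0.36197981²·(1 − 0.16026278)·64600000/2098 = 3387.9668.
18–34: Wₕ = 0.31386700; term = 0.31386700²·(1 − 0.08695269)·6140000/987 = 559.54602.
55–64: Wₕ = 0.18564911; term = 0.18564911²·(1 − 0.06047066)·7360000/406 = 587.01319.
65+: Wₕ = 0.13850408; term = 0.13850408²·(1 − 0.12477540)·8280000/625 = 222.43082.
Sum = 4756.9568.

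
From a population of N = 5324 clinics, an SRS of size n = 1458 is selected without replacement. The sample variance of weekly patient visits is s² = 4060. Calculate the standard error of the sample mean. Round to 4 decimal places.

1.4220

Under SRS without replacement, Var(ȳ) = (1 − f)·s²/n with f = n/N = 1458/5324 = 0.27385424.
Var(ȳ) = (1 − 0.27385424)·4060/1458 = 0.72614576·2.7846365 = 2.022052.
SE(ȳ) = √(2.022052) = 1.4220.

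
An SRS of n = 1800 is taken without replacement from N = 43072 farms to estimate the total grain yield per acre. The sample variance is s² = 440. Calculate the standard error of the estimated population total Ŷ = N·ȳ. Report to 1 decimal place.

Var(Ŷ) = N²·Var(ȳ) = N²·(1 − n/N)·s²/n.
f = 1800/43072 = 0.04179049; Var(ȳ) = 0.95820951·440/1800 = 0.23422899.
Var(Ŷ) = 43072² · 0.23422899 = 4.3454096 × 10^8.
SE(Ŷ) = √(4.3454096 × 10^8) = 20845.6.

20845.6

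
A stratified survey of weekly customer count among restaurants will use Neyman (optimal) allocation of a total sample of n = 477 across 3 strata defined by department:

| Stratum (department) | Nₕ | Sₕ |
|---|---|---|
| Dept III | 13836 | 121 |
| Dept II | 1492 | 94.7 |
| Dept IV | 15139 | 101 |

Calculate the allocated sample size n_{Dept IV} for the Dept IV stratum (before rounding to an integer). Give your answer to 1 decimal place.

Neyman allocation: nₕ = n·NₕSₕ / Σⱼ NⱼSⱼ.
Σ NⱼSⱼ = 13836·121 + 1492·94.7 + 15139·101 = 3.3444874 × 10^6.
n_{Dept IV} = 477·15139·101 / (3.3444874 × 10^6) = 218.1.

218.1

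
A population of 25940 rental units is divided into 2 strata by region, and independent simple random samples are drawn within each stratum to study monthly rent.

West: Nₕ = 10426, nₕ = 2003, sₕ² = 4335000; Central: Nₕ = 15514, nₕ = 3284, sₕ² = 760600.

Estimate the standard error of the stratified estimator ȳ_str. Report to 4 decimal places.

Var(ȳ_str) = Σₕ Wₕ²(1 − fₕ)sₕ²/nₕ with Wₕ = Nₕ/N, N = 25940.
West: Wₕ = 0.40192753; term = 0.40192753²·(1 − 0.19211586)·4335000/2003 = 282.45725.
Central: Wₕ = 0.59807247; term = 0.59807247²·(1 − 0.21167977)·760600/3284 = 65.307562.
Sum = 347.76481.
SE = √(347.76481) = 18.6485.

18.6485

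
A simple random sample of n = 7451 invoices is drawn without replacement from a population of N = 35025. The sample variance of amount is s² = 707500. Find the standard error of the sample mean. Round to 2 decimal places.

8.65

Under SRS without replacement, Var(ȳ) = (1 − f)·s²/n with f = n/N = 7451/35025 = 0.21273376.
Var(ȳ) = (1 − 0.21273376)·707500/7451 = 0.78726624·94.953697 = 74.75384.
SE(ȳ) = √(74.75384) = 8.65.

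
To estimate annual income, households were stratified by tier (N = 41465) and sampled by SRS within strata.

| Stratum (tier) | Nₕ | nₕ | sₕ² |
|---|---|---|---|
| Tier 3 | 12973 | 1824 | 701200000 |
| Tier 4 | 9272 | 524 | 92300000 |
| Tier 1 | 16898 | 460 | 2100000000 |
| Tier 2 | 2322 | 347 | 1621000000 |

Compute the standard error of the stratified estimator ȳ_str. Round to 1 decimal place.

Var(ȳ_str) = Σₕ Wₕ²(1 − fₕ)sₕ²/nₕ with Wₕ = Nₕ/N, N = 41465.
Tier 3: Wₕ = 0.31286627; term = 0.31286627²·(1 − 0.14059971)·701200000/1824 = 32339.259.
Tier 4: Wₕ = 0.22361027; term = 0.22361027²·(1 − 0.05651424)·92300000/524 = 8309.7751.
Tier 1: Wₕ = 0.40752442; term = 0.40752442²·(1 − 0.02722216)·2100000000/460 = 737534.61.
Tier 2: Wₕ = 0.05599904; term = 0.05599904²·(1 − 0.14944014)·1621000000/347 = 12460.042.
Sum = 790643.69.
SE = √(790643.69) = 889.2.

889.2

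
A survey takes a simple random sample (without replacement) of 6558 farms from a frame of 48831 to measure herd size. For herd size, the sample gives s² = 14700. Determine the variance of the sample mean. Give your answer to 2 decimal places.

Under SRS without replacement, Var(ȳ) = (1 − f)·s²/n with f = n/N = 6558/48831 = 0.13429993.
Var(ȳ) = (1 − 0.13429993)·14700/6558 = 0.86570007·2.2415371 = 1.9404988.

1.94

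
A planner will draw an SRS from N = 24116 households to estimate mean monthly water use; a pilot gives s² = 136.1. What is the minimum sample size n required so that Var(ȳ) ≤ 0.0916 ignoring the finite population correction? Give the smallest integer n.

1486

Without fpc, n₀ = s²/D = 136.1/0.0916 = 1485.8079.
Rounding up, n = 1486.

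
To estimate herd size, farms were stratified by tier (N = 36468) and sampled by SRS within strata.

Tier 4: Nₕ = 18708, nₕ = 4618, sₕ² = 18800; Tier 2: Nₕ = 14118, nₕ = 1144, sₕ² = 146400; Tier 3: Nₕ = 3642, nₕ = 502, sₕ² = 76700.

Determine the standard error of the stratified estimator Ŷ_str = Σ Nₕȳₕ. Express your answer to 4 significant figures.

Var(Ŷ_str) = Σₕ Nₕ²(1 − fₕ)sₕ²/nₕ.
Tier 4: 18708²·(1 − 4618/18708)·18800/4618 = 1.0731051 × 10^9.
Tier 2: 14118²·(1 − 1144/14118)·146400/1144 = 2.3440244 × 10^10.
Tier 3: 3642²·(1 − 502/3642)·76700/502 = 1.7472749 × 10^9.
Sum = 2.6260624 × 10^10.
SE = √(2.6260624 × 10^10) = 162100.

162100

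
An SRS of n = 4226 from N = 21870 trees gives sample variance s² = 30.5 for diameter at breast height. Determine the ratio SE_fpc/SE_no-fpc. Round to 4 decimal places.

f = n/N = 4226/21870 = 0.19323274.
SE_no-fpc = √(s²/n) = 0.084954262; SE_fpc = √((1−f)s²/n) = 0.076306109.
Ratio = √(1−f) = 0.89820224.

0.8982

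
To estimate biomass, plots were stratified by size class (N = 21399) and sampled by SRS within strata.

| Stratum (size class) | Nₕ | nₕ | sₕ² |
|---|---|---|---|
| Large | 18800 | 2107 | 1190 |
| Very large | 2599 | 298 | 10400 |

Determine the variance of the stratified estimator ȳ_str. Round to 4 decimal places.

Var(ȳ_str) = Σₕ Wₕ²(1 − fₕ)sₕ²/nₕ with Wₕ = Nₕ/N, N = 21399.
Large: Wₕ = 0.87854573; term = 0.87854573²·(1 − 0.11207447)·1190/2107 = 0.38706839.
Very large: Wₕ = 0.12145427; term = 0.12145427²·(1 − 0.11465948)·10400/298 = 0.45577764.
Sum = 0.84284603.

0.8428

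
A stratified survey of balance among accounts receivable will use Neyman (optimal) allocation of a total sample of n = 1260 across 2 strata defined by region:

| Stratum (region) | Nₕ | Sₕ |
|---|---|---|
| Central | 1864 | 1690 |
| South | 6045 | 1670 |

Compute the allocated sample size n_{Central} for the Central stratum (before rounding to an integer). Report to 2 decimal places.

Neyman allocation: nₕ = n·NₕSₕ / Σⱼ NⱼSⱼ.
Σ NⱼSⱼ = 1864·1690 + 6045·1670 = 1.324531 × 10^7.
n_{Central} = 1260·1864·1690 / (1.324531 × 10^7) = 299.67.

299.67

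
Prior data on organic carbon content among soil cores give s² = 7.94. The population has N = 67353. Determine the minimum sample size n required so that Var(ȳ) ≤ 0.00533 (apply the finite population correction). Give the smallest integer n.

1458

Without fpc, n₀ = s²/D = 7.94/0.00533 = 1489.6811.
With fpc, (1 − n/N)·s²/n ≤ D requires n ≥ n₀/(1 + n₀/N) = 1489.6811/(1 + 1489.6811/67353) = 1457.4460.
Rounding up, n = 1458.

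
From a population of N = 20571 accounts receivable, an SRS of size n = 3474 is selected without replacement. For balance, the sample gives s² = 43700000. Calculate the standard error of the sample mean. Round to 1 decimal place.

Under SRS without replacement, Var(ȳ) = (1 − f)·s²/n with f = n/N = 3474/20571 = 0.16887852.
Var(ȳ) = (1 − 0.16887852)·43700000/3474 = 0.83112148·12579.159 = 10454.81.
SE(ȳ) = √(10454.81) = 102.2.

102.2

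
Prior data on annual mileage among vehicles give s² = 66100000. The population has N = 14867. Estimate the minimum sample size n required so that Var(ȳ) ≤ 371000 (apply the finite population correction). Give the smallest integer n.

177

Without fpc, n₀ = s²/D = 66100000/371000 = 178.1671.
With fpc, (1 − n/N)·s²/n ≤ D requires n ≥ n₀/(1 + n₀/N) = 178.1671/(1 + 178.1671/14867) = 176.0572.
Rounding up, n = 177.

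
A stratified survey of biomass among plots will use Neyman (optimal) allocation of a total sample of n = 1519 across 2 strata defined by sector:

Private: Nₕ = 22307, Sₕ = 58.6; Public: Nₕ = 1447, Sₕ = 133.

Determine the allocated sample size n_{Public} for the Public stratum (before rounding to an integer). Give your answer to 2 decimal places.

Neyman allocation: nₕ = n·NₕSₕ / Σⱼ NⱼSⱼ.
Σ NⱼSⱼ = 22307·58.6 + 1447·133 = 1.4996412 × 10^6.
n_{Public} = 1519·1447·133 / (1.4996412 × 10^6) = 194.94.

194.94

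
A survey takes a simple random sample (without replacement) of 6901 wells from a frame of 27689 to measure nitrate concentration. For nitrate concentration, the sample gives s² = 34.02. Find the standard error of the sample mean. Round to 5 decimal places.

Under SRS without replacement, Var(ȳ) = (1 − f)·s²/n with f = n/N = 6901/27689 = 0.24923255.
Var(ȳ) = (1 − 0.24923255)·34.02/6901 = 0.75076745·0.0049297203 = 0.0037010736.
SE(ȳ) = √(0.0037010736) = 0.06084.

0.06084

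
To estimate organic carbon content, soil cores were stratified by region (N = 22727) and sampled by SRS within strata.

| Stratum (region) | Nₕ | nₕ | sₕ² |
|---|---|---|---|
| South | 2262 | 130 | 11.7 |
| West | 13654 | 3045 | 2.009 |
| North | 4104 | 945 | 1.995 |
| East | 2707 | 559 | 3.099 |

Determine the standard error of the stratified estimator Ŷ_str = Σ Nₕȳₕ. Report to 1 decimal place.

767.6

Var(Ŷ_str) = Σₕ Nₕ²(1 − fₕ)sₕ²/nₕ.
South: 2262²·(1 − 130/2262)·11.7/130 = 434032.56.
West: 13654²·(1 − 3045/13654)·2.009/3045 = 95571.189.
North: 4104²·(1 − 945/4104)·1.995/945 = 27369.576.
East: 2707²·(1 − 559/2707)·3.099/559 = 32235.343.
Sum = 589208.67.
SE = √(589208.67) = 767.6.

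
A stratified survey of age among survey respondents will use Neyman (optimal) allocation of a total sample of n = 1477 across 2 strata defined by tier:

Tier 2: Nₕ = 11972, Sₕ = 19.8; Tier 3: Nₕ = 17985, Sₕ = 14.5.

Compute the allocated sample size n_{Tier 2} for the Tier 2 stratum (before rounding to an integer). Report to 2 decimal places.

703.29

Neyman allocation: nₕ = n·NₕSₕ / Σⱼ NⱼSⱼ.
Σ NⱼSⱼ = 11972·19.8 + 17985·14.5 = 497828.1.
n_{Tier 2} = 1477·11972·19.8 / 497828.1 = 703.29.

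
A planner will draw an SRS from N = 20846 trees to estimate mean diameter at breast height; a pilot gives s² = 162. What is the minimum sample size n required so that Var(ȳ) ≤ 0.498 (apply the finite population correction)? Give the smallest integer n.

321

Without fpc, n₀ = s²/D = 162/0.498 = 325.3012.
With fpc, (1 − n/N)·s²/n ≤ D requires n ≥ n₀/(1 + n₀/N) = 325.3012/(1 + 325.3012/20846) = 320.3029.
Rounding up, n = 321.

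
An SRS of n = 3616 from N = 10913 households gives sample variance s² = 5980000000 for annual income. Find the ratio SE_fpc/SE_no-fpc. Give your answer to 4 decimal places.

f = n/N = 3616/10913 = 0.33134793.
SE_no-fpc = √(s²/n) = 1285.9864; SE_fpc = √((1−f)s²/n) = 1051.5659.
Ratio = √(1−f) = 0.81771148.

0.8177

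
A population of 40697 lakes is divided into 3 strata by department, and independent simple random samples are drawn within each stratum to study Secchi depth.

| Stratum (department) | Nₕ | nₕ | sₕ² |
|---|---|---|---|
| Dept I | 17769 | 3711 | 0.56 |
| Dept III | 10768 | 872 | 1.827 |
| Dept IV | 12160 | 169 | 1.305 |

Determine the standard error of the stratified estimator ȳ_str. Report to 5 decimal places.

0.02894

Var(ȳ_str) = Σₕ Wₕ²(1 − fₕ)sₕ²/nₕ with Wₕ = Nₕ/N, N = 40697.
Dept I: Wₕ = 0.43661695; term = 0.43661695²·(1 − 0.20884687)·0.56/3711 = 2.2759295 × 10^-5.
Dept III: Wₕ = 0.26458953; term = 0.26458953²·(1 − 0.08098068)·1.827/872 = 1.3480066 × 10^-4.
Dept IV: Wₕ = 0.29879352; term = 0.29879352²·(1 − 0.01389803)·1.305/169 = 6.7981069 × 10^-4.
Sum = 8.3737065 × 10^-4.
SE = √(8.3737065 × 10^-4) = 0.02894.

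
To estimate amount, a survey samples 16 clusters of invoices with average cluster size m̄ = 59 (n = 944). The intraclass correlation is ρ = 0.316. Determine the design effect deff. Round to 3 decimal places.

19.328

deff = 1 + (59 − 1)·0.316 = 1 + 18.328 = 19.328.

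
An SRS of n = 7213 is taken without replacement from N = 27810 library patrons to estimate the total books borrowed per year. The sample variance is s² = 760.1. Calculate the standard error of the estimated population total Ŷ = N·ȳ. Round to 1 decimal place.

Var(Ŷ) = N²·Var(ȳ) = N²·(1 − n/N)·s²/n.
f = 7213/27810 = 0.25936713; Var(ȳ) = 0.74063287·760.1/7213 = 0.078047281.
Var(Ŷ) = 27810² · 0.078047281 = 6.0361463 × 10^7.
SE(Ŷ) = √(6.0361463 × 10^7) = 7769.3.

7769.3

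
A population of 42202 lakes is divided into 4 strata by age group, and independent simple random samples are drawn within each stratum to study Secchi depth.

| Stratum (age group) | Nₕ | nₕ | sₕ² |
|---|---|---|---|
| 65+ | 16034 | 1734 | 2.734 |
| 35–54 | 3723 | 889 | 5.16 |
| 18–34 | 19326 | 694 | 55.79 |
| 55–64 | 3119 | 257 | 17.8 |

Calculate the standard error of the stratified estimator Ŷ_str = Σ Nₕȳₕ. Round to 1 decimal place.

Var(Ŷ_str) = Σₕ Nₕ²(1 − fₕ)sₕ²/nₕ.
65+: 16034²·(1 − 1734/16034)·2.734/1734 = 361515.84.
35–54: 3723²·(1 − 889/3723)·5.16/889 = 61240.795.
18–34: 19326²·(1 − 694/19326)·55.79/694 = 2.8946652 × 10^7.
55–64: 3119²·(1 − 257/3119)·17.8/257 = 618261.04.
Sum = 2.998767 × 10^7.
SE = √(2.998767 × 10^7) = 5476.1.

5476.1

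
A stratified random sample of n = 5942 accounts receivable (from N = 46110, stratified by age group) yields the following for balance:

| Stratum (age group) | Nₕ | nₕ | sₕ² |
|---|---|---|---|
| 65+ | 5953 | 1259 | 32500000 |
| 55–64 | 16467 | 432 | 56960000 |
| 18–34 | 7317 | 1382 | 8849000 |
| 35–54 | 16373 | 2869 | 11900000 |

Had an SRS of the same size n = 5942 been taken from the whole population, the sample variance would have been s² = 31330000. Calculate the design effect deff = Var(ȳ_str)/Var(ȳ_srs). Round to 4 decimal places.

3.7613

Var(ȳ_str) = Σ Wₕ²(1−fₕ)sₕ²/nₕ with Wₕ = Nₕ/46110:
  65+: (5953/46110)²·(1−1259/5953)·32500000/1259 = 339.2707
  55–64: (16467/46110)²·(1−432/16467)·56960000/432 = 16374.93
  18–34: (7317/46110)²·(1−1382/7317)·8849000/1382 = 130.78252
  35–54: (16373/46110)²·(1−2869/16373)·11900000/2869 = 431.33715
  → Var(ȳ_str) = 17276.32.
Var(ȳ_srs) = (1 − 5942/46110)·31330000/5942 = 4593.1733.
deff = 17276.32 / 4593.1733 = 3.7613.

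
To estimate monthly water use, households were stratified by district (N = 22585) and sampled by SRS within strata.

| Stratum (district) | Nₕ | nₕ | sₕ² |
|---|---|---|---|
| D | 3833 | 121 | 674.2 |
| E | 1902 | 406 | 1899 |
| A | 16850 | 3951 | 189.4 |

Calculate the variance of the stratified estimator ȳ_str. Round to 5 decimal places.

0.20194

Var(ȳ_str) = Σₕ Wₕ²(1 − fₕ)sₕ²/nₕ with Wₕ = Nₕ/N, N = 22585.
D: Wₕ = 0.16971441; term = 0.16971441²·(1 − 0.03156796)·674.2/121 = 0.1554211.
E: Wₕ = 0.08421519; term = 0.08421519²·(1 − 0.21345952)·1899/406 = 0.026091608.
A: Wₕ = 0.74607040; term = 0.74607040²·(1 − 0.23448071)·189.4/3951 = 0.020426253.
Sum = 0.20193896.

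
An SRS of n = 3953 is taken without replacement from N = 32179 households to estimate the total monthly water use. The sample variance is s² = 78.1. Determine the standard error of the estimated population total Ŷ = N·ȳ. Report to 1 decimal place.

4236.2

Var(Ŷ) = N²·Var(ȳ) = N²·(1 − n/N)·s²/n.
f = 3953/32179 = 0.12284409; Var(ȳ) = 0.87715591·78.1/3953 = 0.017330098.
Var(Ŷ) = 32179² · 0.017330098 = 1.7945109 × 10^7.
SE(Ŷ) = √(1.7945109 × 10^7) = 4236.2.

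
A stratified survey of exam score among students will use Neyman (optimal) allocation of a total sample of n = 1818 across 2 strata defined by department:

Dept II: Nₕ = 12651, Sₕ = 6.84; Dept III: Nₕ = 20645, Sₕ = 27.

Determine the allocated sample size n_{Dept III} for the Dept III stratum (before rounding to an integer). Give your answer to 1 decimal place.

1573.7

Neyman allocation: nₕ = n·NₕSₕ / Σⱼ NⱼSⱼ.
Σ NⱼSⱼ = 12651·6.84 + 20645·27 = 643947.84.
n_{Dept III} = 1818·20645·27 / 643947.84 = 1573.7.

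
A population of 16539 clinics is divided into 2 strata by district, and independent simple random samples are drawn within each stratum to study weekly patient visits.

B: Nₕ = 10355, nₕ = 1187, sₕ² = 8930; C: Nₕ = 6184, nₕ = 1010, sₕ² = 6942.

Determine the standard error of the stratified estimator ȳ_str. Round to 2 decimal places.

Var(ȳ_str) = Σₕ Wₕ²(1 − fₕ)sₕ²/nₕ with Wₕ = Nₕ/N, N = 16539.
B: Wₕ = 0.62609589; term = 0.62609589²·(1 − 0.11463061)·8930/1187 = 2.6110005.
C: Wₕ = 0.37390411; term = 0.37390411²·(1 − 0.16332471)·6942/1010 = 0.80397149.
Sum = 3.414972.
SE = √(3.414972) = 1.85.

1.85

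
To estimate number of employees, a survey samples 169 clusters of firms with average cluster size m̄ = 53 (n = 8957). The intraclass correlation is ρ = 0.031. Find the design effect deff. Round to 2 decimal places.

2.61

deff = 1 + (53 − 1)·0.031 = 1 + 1.612 = 2.612.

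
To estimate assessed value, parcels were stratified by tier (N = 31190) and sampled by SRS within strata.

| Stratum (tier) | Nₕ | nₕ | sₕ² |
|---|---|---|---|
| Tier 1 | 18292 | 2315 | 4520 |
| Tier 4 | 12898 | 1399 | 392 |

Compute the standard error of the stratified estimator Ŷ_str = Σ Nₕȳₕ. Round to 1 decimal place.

24742.1

Var(Ŷ_str) = Σₕ Nₕ²(1 − fₕ)sₕ²/nₕ.
Tier 1: 18292²·(1 − 2315/18292)·4520/2315 = 5.706159 × 10^8.
Tier 4: 12898²·(1 − 1399/12898)·392/1399 = 4.1557633 × 10^7.
Sum = 6.1217353 × 10^8.
SE = √(6.1217353 × 10^8) = 24742.1.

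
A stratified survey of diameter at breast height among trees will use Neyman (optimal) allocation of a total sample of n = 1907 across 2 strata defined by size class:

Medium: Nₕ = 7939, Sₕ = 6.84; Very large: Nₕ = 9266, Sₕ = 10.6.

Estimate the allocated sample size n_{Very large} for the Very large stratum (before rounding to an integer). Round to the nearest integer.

Neyman allocation: nₕ = n·NₕSₕ / Σⱼ NⱼSⱼ.
Σ NⱼSⱼ = 7939·6.84 + 9266·10.6 = 152522.36.
n_{Very large} = 1907·9266·10.6 / 152522.36 = 1228.

1228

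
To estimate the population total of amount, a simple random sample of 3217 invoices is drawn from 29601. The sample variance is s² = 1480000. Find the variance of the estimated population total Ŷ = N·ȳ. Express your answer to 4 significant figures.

Var(Ŷ) = N²·Var(ȳ) = N²·(1 − n/N)·s²/n.
f = 3217/29601 = 0.10867876; Var(ȳ) = 0.89132124·1480000/3217 = 410.05764.
Var(Ŷ) = 29601² · 410.05764 = 3.5930038 × 10^11.

3.593 × 10^11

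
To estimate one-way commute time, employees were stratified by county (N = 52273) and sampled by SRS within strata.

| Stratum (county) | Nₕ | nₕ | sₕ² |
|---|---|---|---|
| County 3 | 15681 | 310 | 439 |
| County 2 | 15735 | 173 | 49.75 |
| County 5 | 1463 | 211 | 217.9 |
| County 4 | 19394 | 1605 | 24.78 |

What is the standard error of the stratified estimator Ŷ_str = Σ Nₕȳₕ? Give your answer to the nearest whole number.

20469

Var(Ŷ_str) = Σₕ Nₕ²(1 − fₕ)sₕ²/nₕ.
County 3: 15681²·(1 − 310/15681)·439/310 = 3.4133333 × 10^8.
County 2: 15735²·(1 − 173/15735)·49.75/173 = 7.0417263 × 10^7.
County 5: 1463²·(1 − 211/1463)·217.9/211 = 1.8915744 × 10^6.
County 4: 19394²·(1 − 1605/19394)·24.78/1605 = 5.32654 × 10^6.
Sum = 4.1896871 × 10^8.
SE = √(4.1896871 × 10^8) = 20469.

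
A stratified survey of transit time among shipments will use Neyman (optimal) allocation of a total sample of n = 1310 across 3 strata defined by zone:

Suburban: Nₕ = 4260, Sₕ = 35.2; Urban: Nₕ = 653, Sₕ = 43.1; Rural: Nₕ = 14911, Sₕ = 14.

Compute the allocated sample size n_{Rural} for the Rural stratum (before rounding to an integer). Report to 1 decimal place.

706.9

Neyman allocation: nₕ = n·NₕSₕ / Σⱼ NⱼSⱼ.
Σ NⱼSⱼ = 4260·35.2 + 653·43.1 + 14911·14 = 386850.3.
n_{Rural} = 1310·14911·14 / 386850.3 = 706.9.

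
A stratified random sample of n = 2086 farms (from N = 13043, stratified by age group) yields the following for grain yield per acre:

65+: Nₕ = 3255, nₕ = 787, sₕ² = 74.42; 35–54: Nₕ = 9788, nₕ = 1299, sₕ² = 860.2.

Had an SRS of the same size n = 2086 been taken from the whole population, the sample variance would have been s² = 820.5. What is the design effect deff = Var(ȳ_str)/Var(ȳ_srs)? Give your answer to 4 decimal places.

0.9923

Var(ȳ_str) = Σ Wₕ²(1−fₕ)sₕ²/nₕ with Wₕ = Nₕ/13043:
  65+: (3255/13043)²·(1−787/3255)·74.42/787 = 0.004465356
  35–54: (9788/13043)²·(1−1299/9788)·860.2/1299 = 0.32343409
  → Var(ȳ_str) = 0.32789945.
Var(ȳ_srs) = (1 − 2086/13043)·820.5/2086 = 0.33042922.
deff = 0.32789945 / 0.33042922 = 0.9923.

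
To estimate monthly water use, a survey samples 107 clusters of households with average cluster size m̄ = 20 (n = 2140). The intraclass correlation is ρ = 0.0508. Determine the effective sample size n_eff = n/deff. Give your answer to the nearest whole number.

1089

deff = 1 + (20 − 1)·0.0508 = 1 + 0.9652 = 1.9652.
n_eff = 2140 / 1.9652 = 1089.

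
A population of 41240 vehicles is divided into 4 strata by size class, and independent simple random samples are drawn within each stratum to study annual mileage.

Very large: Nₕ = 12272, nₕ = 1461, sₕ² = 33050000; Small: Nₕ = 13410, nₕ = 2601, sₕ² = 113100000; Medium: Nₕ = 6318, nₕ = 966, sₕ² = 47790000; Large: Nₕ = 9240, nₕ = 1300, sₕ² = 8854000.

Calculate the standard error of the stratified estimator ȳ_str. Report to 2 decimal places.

Var(ȳ_str) = Σₕ Wₕ²(1 − fₕ)sₕ²/nₕ with Wₕ = Nₕ/N, N = 41240.
Very large: Wₕ = 0.29757517; term = 0.29757517²·(1 − 0.11905150)·33050000/1461 = 1764.6767.
Small: Wₕ = 0.32516974; term = 0.32516974²·(1 − 0.19395973)·113100000/2601 = 3705.9473.
Medium: Wₕ = 0.15320078; term = 0.15320078²·(1 − 0.15289649)·47790000/966 = 983.59954.
Large: Wₕ = 0.22405432; term = 0.22405432²·(1 − 0.14069264)·8854000/1300 = 293.79968.
Sum = 6748.0232.
SE = √(6748.0232) = 82.15.

82.15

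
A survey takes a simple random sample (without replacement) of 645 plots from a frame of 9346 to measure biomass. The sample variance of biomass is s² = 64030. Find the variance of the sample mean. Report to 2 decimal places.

92.42

Under SRS without replacement, Var(ȳ) = (1 − f)·s²/n with f = n/N = 645/9346 = 0.06901348.
Var(ȳ) = (1 − 0.06901348)·64030/645 = 0.93098652·99.271318 = 92.420259.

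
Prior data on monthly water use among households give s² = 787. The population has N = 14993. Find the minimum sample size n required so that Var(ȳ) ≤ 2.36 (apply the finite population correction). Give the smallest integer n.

327

Without fpc, n₀ = s²/D = 787/2.36 = 333.4746.
With fpc, (1 − n/N)·s²/n ≤ D requires n ≥ n₀/(1 + n₀/N) = 333.4746/(1 + 333.4746/14993) = 326.2188.
Rounding up, n = 327.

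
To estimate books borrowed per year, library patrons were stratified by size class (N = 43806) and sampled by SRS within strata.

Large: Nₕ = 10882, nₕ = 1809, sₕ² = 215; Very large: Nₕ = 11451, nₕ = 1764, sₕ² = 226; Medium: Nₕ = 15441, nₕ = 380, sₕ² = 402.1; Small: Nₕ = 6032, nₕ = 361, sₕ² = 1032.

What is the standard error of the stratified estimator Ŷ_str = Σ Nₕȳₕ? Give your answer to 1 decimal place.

19230.6

Var(Ŷ_str) = Σₕ Nₕ²(1 − fₕ)sₕ²/nₕ.
Large: 10882²·(1 − 1809/10882)·215/1809 = 1.1734363 × 10^7.
Very large: 11451²·(1 − 1764/11451)·226/1764 = 1.4211587 × 10^7.
Medium: 15441²·(1 − 380/15441)·402.1/380 = 2.4608192 × 10^8.
Small: 6032²·(1 − 361/6032)·1032/361 = 9.7789781 × 10^7.
Sum = 3.6981765 × 10^8.
SE = √(3.6981765 × 10^8) = 19230.6.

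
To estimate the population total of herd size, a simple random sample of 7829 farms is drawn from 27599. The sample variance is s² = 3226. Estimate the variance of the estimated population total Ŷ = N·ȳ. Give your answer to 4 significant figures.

Var(Ŷ) = N²·Var(ȳ) = N²·(1 − n/N)·s²/n.
f = 7829/27599 = 0.28366970; Var(ȳ) = 0.71633030·3226/7829 = 0.29516944.
Var(Ŷ) = 27599² · 0.29516944 = 2.2483198 × 10^8.

2.248 × 10^8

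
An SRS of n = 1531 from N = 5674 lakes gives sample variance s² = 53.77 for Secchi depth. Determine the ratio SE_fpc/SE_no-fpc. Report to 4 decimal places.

0.8545

f = n/N = 1531/5674 = 0.26982728.
SE_no-fpc = √(s²/n) = 0.18740554; SE_fpc = √((1−f)s²/n) = 0.1601383.
Ratio = √(1−f) = 0.85450144.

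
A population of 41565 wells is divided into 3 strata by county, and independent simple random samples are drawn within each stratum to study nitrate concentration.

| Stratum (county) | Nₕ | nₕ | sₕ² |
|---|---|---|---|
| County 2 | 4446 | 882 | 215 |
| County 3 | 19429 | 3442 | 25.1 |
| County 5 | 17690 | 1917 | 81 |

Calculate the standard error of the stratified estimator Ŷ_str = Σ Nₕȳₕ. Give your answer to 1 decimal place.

Var(Ŷ_str) = Σₕ Nₕ²(1 − fₕ)sₕ²/nₕ.
County 2: 4446²·(1 − 882/4446)·215/882 = 3.8625759 × 10^6.
County 3: 19429²·(1 − 3442/19429)·25.1/3442 = 2.265063 × 10^6.
County 5: 17690²·(1 − 1917/17690)·81/1917 = 1.1789762 × 10^7.
Sum = 1.7917401 × 10^7.
SE = √(1.7917401 × 10^7) = 4232.9.

4232.9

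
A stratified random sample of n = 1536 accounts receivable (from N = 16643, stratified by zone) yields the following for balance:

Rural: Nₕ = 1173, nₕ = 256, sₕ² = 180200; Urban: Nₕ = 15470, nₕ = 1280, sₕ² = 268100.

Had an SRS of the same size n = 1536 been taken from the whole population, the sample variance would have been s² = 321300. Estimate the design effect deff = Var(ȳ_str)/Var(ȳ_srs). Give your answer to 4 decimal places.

0.8886

Var(ȳ_str) = Σ Wₕ²(1−fₕ)sₕ²/nₕ with Wₕ = Nₕ/16643:
  Rural: (1173/16643)²·(1−256/1173)·180200/256 = 2.7334991
  Urban: (15470/16643)²·(1−1280/15470)·268100/1280 = 165.9955
  → Var(ȳ_str) = 168.729.
Var(ȳ_srs) = (1 − 1536/16643)·321300/1536 = 189.87427.
deff = 168.729 / 189.87427 = 0.8886.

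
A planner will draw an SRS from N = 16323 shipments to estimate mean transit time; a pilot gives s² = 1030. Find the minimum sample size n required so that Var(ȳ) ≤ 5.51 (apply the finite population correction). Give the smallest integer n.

Without fpc, n₀ = s²/D = 1030/5.51 = 186.9328.
With fpc, (1 − n/N)·s²/n ≤ D requires n ≥ n₀/(1 + n₀/N) = 186.9328/(1 + 186.9328/16323) = 184.8163.
Rounding up, n = 185.

185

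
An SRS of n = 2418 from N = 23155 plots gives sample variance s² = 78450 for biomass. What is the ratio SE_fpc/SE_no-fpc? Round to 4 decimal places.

0.9463

f = n/N = 2418/23155 = 0.10442669.
SE_no-fpc = √(s²/n) = 5.6959783; SE_fpc = √((1−f)s²/n) = 5.390374.
Ratio = √(1−f) = 0.94634735.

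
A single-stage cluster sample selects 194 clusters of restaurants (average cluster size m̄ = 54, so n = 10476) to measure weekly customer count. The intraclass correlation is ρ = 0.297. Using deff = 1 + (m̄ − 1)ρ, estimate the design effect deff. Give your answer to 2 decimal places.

deff = 1 + (54 − 1)·0.297 = 1 + 15.741 = 16.741.

16.74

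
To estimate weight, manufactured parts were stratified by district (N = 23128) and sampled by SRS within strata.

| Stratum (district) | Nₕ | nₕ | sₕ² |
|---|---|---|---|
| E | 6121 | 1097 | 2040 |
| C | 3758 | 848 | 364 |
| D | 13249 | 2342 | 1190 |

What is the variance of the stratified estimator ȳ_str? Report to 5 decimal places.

Var(ȳ_str) = Σₕ Wₕ²(1 − fₕ)sₕ²/nₕ with Wₕ = Nₕ/N, N = 23128.
E: Wₕ = 0.26465756; term = 0.26465756²·(1 − 0.17921908)·2040/1097 = 0.10691026.
C: Wₕ = 0.16248703; term = 0.16248703²·(1 − 0.22565194)·364/848 = 0.0087756469.
D: Wₕ = 0.57285541; term = 0.57285541²·(1 − 0.17676806)·1190/2342 = 0.13726895.
Sum = 0.25295486.

0.25295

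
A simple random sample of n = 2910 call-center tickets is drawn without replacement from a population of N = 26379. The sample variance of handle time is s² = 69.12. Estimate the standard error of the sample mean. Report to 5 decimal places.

0.14537

Under SRS without replacement, Var(ȳ) = (1 − f)·s²/n with f = n/N = 2910/26379 = 0.11031502.
Var(ȳ) = (1 − 0.11031502)·69.12/2910 = 0.88968498·0.023752577 = 0.021132311.
SE(ȳ) = √(0.021132311) = 0.14537.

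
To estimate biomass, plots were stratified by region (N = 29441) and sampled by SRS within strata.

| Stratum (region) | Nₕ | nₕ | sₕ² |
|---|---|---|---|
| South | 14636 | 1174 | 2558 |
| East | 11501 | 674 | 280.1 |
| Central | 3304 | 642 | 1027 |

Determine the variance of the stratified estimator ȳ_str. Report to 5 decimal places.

Var(ȳ_str) = Σₕ Wₕ²(1 − fₕ)sₕ²/nₕ with Wₕ = Nₕ/N, N = 29441.
South: Wₕ = 0.49712985; term = 0.49712985²·(1 − 0.08021317)·2558/1174 = 0.49528972.
East: Wₕ = 0.39064570; term = 0.39064570²·(1 − 0.05860360)·280.1/674 = 0.059702407.
Central: Wₕ = 0.11222445; term = 0.11222445²·(1 − 0.19430993)·1027/642 = 0.016232238.
Sum = 0.57122437.

0.57122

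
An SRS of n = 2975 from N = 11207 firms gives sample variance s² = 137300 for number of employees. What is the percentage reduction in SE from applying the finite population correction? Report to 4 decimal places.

f = n/N = 2975/11207 = 0.26545909.
SE_no-fpc = √(s²/n) = 6.7934719; SE_fpc = √((1−f)s²/n) = 5.8223697.
Ratio = √(1−f) = 0.85705362. Reduction = 100·(1 − 0.85705362) = 14.2946%.

14.2946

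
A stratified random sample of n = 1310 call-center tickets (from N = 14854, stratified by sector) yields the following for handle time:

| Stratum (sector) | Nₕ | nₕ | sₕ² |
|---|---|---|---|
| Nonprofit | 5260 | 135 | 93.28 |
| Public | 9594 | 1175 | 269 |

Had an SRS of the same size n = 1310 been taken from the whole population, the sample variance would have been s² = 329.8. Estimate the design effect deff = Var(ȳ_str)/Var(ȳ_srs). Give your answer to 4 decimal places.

0.7329

Var(ȳ_str) = Σ Wₕ²(1−fₕ)sₕ²/nₕ with Wₕ = Nₕ/14854:
  Nonprofit: (5260/14854)²·(1−135/5260)·93.28/135 = 0.084420427
  Public: (9594/14854)²·(1−1175/9594)·269/1175 = 0.083808448
  → Var(ȳ_str) = 0.16822888.
Var(ȳ_srs) = (1 − 1310/14854)·329.8/1310 = 0.22955295.
deff = 0.16822888 / 0.22955295 = 0.7329.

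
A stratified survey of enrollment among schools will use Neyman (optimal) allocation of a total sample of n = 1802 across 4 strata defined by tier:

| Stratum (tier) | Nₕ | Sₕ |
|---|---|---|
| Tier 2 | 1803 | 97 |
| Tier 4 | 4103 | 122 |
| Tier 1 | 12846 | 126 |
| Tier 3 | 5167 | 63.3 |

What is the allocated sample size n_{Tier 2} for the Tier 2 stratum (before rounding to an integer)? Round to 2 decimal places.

120.24

Neyman allocation: nₕ = n·NₕSₕ / Σⱼ NⱼSⱼ.
Σ NⱼSⱼ = 1803·97 + 4103·122 + 12846·126 + 5167·63.3 = 2.6211241 × 10^6.
n_{Tier 2} = 1802·1803·97 / (2.6211241 × 10^6) = 120.24.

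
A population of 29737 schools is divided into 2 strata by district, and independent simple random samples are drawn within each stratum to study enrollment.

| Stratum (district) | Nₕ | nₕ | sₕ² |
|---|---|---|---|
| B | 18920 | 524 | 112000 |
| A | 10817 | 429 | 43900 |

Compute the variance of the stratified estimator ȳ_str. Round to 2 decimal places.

97.13

Var(ȳ_str) = Σₕ Wₕ²(1 − fₕ)sₕ²/nₕ with Wₕ = Nₕ/N, N = 29737.
B: Wₕ = 0.63624441; term = 0.63624441²·(1 − 0.02769556)·112000/524 = 84.127302.
A: Wₕ = 0.36375559; term = 0.36375559²·(1 − 0.03965979)·43900/429 = 13.003243.
Sum = 97.130545.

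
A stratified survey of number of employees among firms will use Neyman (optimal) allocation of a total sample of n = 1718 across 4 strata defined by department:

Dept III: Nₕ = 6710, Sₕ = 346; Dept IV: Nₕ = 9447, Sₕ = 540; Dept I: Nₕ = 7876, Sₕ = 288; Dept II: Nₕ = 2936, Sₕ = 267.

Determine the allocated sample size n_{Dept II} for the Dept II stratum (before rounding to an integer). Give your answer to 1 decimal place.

Neyman allocation: nₕ = n·NₕSₕ / Σⱼ NⱼSⱼ.
Σ NⱼSⱼ = 6710·346 + 9447·540 + 7876·288 + 2936·267 = 1.047524 × 10^7.
n_{Dept II} = 1718·2936·267 / (1.047524 × 10^7) = 128.6.

128.6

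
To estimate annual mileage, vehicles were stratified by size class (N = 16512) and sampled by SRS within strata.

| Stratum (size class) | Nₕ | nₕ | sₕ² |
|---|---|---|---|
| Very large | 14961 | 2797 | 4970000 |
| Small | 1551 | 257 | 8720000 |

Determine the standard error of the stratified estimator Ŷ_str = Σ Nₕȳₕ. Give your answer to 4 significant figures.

625700

Var(Ŷ_str) = Σₕ Nₕ²(1 − fₕ)sₕ²/nₕ.
Very large: 14961²·(1 − 2797/14961)·4970000/2797 = 3.2337092 × 10^11.
Small: 1551²·(1 − 257/1551)·8720000/257 = 6.8097228 × 10^10.
Sum = 3.9146815 × 10^11.
SE = √(3.9146815 × 10^11) = 625700.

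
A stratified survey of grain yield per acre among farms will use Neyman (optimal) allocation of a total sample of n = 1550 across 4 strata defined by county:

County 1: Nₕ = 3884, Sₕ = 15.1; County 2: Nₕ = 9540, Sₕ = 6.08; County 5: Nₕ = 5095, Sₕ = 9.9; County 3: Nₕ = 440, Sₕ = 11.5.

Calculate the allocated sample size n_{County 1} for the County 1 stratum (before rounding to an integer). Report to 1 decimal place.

528.1

Neyman allocation: nₕ = n·NₕSₕ / Σⱼ NⱼSⱼ.
Σ NⱼSⱼ = 3884·15.1 + 9540·6.08 + 5095·9.9 + 440·11.5 = 172152.1.
n_{County 1} = 1550·3884·15.1 / 172152.1 = 528.1.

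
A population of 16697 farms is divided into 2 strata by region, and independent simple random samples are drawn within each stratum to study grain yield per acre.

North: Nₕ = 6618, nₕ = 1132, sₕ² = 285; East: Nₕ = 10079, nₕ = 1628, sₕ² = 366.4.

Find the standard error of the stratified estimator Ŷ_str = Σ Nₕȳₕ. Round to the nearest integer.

Var(Ŷ_str) = Σₕ Nₕ²(1 − fₕ)sₕ²/nₕ.
North: 6618²·(1 − 1132/6618)·285/1132 = 9.1407325 × 10^6.
East: 10079²·(1 − 1628/10079)·366.4/1628 = 1.9170199 × 10^7.
Sum = 2.8310932 × 10^7.
SE = √(2.8310932 × 10^7) = 5321.

5321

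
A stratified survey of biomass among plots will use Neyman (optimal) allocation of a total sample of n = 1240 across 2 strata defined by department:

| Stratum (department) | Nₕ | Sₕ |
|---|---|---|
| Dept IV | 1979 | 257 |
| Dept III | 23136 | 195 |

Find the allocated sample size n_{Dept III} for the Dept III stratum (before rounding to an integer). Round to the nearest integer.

Neyman allocation: nₕ = n·NₕSₕ / Σⱼ NⱼSⱼ.
Σ NⱼSⱼ = 1979·257 + 23136·195 = 5.020123 × 10^6.
n_{Dept III} = 1240·23136·195 / (5.020123 × 10^6) = 1114.

1114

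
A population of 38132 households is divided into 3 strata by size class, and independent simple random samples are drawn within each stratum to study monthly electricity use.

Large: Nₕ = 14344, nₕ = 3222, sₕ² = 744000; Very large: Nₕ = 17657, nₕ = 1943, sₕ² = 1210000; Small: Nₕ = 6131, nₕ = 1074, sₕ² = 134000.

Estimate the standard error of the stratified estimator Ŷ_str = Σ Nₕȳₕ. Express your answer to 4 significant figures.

Var(Ŷ_str) = Σₕ Nₕ²(1 − fₕ)sₕ²/nₕ.
Large: 14344²·(1 − 3222/14344)·744000/3222 = 3.6838384 × 10^10.
Very large: 17657²·(1 − 1943/17657)·1210000/1943 = 1.7278906 × 10^11.
Small: 6131²·(1 − 1074/6131)·134000/1074 = 3.8683413 × 10^9.
Sum = 2.1349579 × 10^11.
SE = √(2.1349579 × 10^11) = 462100.

462100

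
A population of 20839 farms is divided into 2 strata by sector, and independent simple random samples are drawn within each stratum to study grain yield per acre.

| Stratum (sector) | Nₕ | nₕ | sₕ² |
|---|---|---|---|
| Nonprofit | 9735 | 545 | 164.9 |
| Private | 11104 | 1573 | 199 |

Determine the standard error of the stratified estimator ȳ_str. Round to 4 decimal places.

Var(ȳ_str) = Σₕ Wₕ²(1 − fₕ)sₕ²/nₕ with Wₕ = Nₕ/N, N = 20839.
Nonprofit: Wₕ = 0.46715293; term = 0.46715293²·(1 − 0.05598356)·164.9/545 = 0.062333551.
Private: Wₕ = 0.53284707; term = 0.53284707²·(1 − 0.14166066)·199/1573 = 0.030831065.
Sum = 0.093164616.
SE = √(0.093164616) = 0.3052.

0.3052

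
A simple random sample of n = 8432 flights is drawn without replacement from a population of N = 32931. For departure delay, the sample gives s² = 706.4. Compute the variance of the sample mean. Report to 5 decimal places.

Under SRS without replacement, Var(ȳ) = (1 − f)·s²/n with f = n/N = 8432/32931 = 0.25605053.
Var(ȳ) = (1 − 0.25605053)·706.4/8432 = 0.74394947·0.083776091 = 0.062325179.

0.06233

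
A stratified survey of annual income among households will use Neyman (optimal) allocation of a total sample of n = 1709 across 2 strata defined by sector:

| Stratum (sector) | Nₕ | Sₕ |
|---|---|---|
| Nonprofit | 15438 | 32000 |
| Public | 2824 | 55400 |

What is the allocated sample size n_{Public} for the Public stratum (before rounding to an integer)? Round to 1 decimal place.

Neyman allocation: nₕ = n·NₕSₕ / Σⱼ NⱼSⱼ.
Σ NⱼSⱼ = 15438·32000 + 2824·55400 = 6.504656 × 10^8.
n_{Public} = 1709·2824·55400 / (6.504656 × 10^8) = 411.0.

411.0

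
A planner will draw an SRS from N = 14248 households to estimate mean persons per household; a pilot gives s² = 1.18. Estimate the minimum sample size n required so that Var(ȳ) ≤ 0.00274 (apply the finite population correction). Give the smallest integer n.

Without fpc, n₀ = s²/D = 1.18/0.00274 = 430.6569.
With fpc, (1 − n/N)·s²/n ≤ D requires n ≥ n₀/(1 + n₀/N) = 430.6569/(1 + 430.6569/14248) = 418.0219.
Rounding up, n = 419.

419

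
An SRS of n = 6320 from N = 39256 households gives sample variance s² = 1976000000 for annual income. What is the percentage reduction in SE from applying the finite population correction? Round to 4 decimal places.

f = n/N = 6320/39256 = 0.16099450.
SE_no-fpc = √(s²/n) = 559.1585; SE_fpc = √((1−f)s²/n) = 512.17377.
Ratio = √(1−f) = 0.91597244. Reduction = 100·(1 − 0.91597244) = 8.4028%.

8.4028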